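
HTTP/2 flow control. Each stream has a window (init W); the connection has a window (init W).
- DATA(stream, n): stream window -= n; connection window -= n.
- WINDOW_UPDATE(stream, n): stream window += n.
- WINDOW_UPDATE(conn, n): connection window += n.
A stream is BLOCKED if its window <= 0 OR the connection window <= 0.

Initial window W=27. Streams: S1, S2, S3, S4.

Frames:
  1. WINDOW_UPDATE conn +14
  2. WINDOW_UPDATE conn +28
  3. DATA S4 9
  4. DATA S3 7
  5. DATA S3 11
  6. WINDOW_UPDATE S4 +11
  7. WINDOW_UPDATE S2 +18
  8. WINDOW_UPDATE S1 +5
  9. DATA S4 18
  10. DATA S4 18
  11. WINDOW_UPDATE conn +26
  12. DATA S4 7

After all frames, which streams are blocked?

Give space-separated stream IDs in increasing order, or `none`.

Answer: S4

Derivation:
Op 1: conn=41 S1=27 S2=27 S3=27 S4=27 blocked=[]
Op 2: conn=69 S1=27 S2=27 S3=27 S4=27 blocked=[]
Op 3: conn=60 S1=27 S2=27 S3=27 S4=18 blocked=[]
Op 4: conn=53 S1=27 S2=27 S3=20 S4=18 blocked=[]
Op 5: conn=42 S1=27 S2=27 S3=9 S4=18 blocked=[]
Op 6: conn=42 S1=27 S2=27 S3=9 S4=29 blocked=[]
Op 7: conn=42 S1=27 S2=45 S3=9 S4=29 blocked=[]
Op 8: conn=42 S1=32 S2=45 S3=9 S4=29 blocked=[]
Op 9: conn=24 S1=32 S2=45 S3=9 S4=11 blocked=[]
Op 10: conn=6 S1=32 S2=45 S3=9 S4=-7 blocked=[4]
Op 11: conn=32 S1=32 S2=45 S3=9 S4=-7 blocked=[4]
Op 12: conn=25 S1=32 S2=45 S3=9 S4=-14 blocked=[4]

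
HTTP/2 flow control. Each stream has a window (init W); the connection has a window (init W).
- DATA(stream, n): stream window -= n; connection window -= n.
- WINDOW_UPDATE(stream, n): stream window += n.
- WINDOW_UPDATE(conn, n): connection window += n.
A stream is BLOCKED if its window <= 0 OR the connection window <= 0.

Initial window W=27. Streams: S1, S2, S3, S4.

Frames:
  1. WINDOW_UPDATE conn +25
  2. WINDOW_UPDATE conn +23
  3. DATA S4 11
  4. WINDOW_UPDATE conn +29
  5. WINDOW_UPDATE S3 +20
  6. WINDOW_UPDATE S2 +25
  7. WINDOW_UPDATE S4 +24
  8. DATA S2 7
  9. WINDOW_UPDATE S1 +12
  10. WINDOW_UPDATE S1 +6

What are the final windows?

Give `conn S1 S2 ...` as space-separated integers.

Op 1: conn=52 S1=27 S2=27 S3=27 S4=27 blocked=[]
Op 2: conn=75 S1=27 S2=27 S3=27 S4=27 blocked=[]
Op 3: conn=64 S1=27 S2=27 S3=27 S4=16 blocked=[]
Op 4: conn=93 S1=27 S2=27 S3=27 S4=16 blocked=[]
Op 5: conn=93 S1=27 S2=27 S3=47 S4=16 blocked=[]
Op 6: conn=93 S1=27 S2=52 S3=47 S4=16 blocked=[]
Op 7: conn=93 S1=27 S2=52 S3=47 S4=40 blocked=[]
Op 8: conn=86 S1=27 S2=45 S3=47 S4=40 blocked=[]
Op 9: conn=86 S1=39 S2=45 S3=47 S4=40 blocked=[]
Op 10: conn=86 S1=45 S2=45 S3=47 S4=40 blocked=[]

Answer: 86 45 45 47 40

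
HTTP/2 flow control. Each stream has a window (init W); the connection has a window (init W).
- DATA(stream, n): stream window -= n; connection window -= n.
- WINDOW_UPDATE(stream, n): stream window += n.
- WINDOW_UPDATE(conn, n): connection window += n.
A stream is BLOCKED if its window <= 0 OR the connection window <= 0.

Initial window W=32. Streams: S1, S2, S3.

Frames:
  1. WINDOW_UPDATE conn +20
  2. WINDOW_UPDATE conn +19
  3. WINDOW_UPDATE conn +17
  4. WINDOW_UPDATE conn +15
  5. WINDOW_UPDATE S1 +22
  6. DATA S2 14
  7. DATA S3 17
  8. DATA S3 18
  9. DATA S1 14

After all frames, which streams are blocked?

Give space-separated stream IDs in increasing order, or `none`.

Answer: S3

Derivation:
Op 1: conn=52 S1=32 S2=32 S3=32 blocked=[]
Op 2: conn=71 S1=32 S2=32 S3=32 blocked=[]
Op 3: conn=88 S1=32 S2=32 S3=32 blocked=[]
Op 4: conn=103 S1=32 S2=32 S3=32 blocked=[]
Op 5: conn=103 S1=54 S2=32 S3=32 blocked=[]
Op 6: conn=89 S1=54 S2=18 S3=32 blocked=[]
Op 7: conn=72 S1=54 S2=18 S3=15 blocked=[]
Op 8: conn=54 S1=54 S2=18 S3=-3 blocked=[3]
Op 9: conn=40 S1=40 S2=18 S3=-3 blocked=[3]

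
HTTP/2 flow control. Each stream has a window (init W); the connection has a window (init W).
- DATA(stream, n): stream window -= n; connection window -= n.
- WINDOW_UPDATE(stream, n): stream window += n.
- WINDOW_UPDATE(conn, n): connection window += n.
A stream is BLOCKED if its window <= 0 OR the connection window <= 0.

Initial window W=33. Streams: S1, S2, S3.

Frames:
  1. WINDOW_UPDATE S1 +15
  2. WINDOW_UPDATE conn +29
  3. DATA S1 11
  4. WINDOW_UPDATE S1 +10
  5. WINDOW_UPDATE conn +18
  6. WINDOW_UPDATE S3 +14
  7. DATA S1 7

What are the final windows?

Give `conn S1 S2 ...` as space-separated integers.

Op 1: conn=33 S1=48 S2=33 S3=33 blocked=[]
Op 2: conn=62 S1=48 S2=33 S3=33 blocked=[]
Op 3: conn=51 S1=37 S2=33 S3=33 blocked=[]
Op 4: conn=51 S1=47 S2=33 S3=33 blocked=[]
Op 5: conn=69 S1=47 S2=33 S3=33 blocked=[]
Op 6: conn=69 S1=47 S2=33 S3=47 blocked=[]
Op 7: conn=62 S1=40 S2=33 S3=47 blocked=[]

Answer: 62 40 33 47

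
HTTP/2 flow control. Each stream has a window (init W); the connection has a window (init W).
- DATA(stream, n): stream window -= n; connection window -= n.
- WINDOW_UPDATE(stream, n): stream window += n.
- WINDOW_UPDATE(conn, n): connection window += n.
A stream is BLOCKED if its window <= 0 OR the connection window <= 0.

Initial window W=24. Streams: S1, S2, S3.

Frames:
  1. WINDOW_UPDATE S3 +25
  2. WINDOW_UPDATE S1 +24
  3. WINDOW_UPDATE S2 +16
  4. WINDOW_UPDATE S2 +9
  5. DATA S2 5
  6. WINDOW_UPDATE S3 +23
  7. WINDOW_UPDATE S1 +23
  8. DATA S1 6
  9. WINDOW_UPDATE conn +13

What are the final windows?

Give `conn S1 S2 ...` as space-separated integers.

Answer: 26 65 44 72

Derivation:
Op 1: conn=24 S1=24 S2=24 S3=49 blocked=[]
Op 2: conn=24 S1=48 S2=24 S3=49 blocked=[]
Op 3: conn=24 S1=48 S2=40 S3=49 blocked=[]
Op 4: conn=24 S1=48 S2=49 S3=49 blocked=[]
Op 5: conn=19 S1=48 S2=44 S3=49 blocked=[]
Op 6: conn=19 S1=48 S2=44 S3=72 blocked=[]
Op 7: conn=19 S1=71 S2=44 S3=72 blocked=[]
Op 8: conn=13 S1=65 S2=44 S3=72 blocked=[]
Op 9: conn=26 S1=65 S2=44 S3=72 blocked=[]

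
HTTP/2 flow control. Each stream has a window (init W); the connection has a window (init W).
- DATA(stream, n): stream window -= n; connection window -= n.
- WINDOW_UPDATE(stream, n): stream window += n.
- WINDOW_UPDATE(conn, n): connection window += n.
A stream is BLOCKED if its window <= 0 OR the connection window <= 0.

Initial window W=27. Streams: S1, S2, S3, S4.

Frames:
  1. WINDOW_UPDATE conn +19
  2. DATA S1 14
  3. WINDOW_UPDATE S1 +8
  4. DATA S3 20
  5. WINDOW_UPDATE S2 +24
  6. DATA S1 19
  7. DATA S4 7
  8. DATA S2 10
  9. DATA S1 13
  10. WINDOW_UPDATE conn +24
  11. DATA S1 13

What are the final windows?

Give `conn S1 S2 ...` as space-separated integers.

Answer: -26 -24 41 7 20

Derivation:
Op 1: conn=46 S1=27 S2=27 S3=27 S4=27 blocked=[]
Op 2: conn=32 S1=13 S2=27 S3=27 S4=27 blocked=[]
Op 3: conn=32 S1=21 S2=27 S3=27 S4=27 blocked=[]
Op 4: conn=12 S1=21 S2=27 S3=7 S4=27 blocked=[]
Op 5: conn=12 S1=21 S2=51 S3=7 S4=27 blocked=[]
Op 6: conn=-7 S1=2 S2=51 S3=7 S4=27 blocked=[1, 2, 3, 4]
Op 7: conn=-14 S1=2 S2=51 S3=7 S4=20 blocked=[1, 2, 3, 4]
Op 8: conn=-24 S1=2 S2=41 S3=7 S4=20 blocked=[1, 2, 3, 4]
Op 9: conn=-37 S1=-11 S2=41 S3=7 S4=20 blocked=[1, 2, 3, 4]
Op 10: conn=-13 S1=-11 S2=41 S3=7 S4=20 blocked=[1, 2, 3, 4]
Op 11: conn=-26 S1=-24 S2=41 S3=7 S4=20 blocked=[1, 2, 3, 4]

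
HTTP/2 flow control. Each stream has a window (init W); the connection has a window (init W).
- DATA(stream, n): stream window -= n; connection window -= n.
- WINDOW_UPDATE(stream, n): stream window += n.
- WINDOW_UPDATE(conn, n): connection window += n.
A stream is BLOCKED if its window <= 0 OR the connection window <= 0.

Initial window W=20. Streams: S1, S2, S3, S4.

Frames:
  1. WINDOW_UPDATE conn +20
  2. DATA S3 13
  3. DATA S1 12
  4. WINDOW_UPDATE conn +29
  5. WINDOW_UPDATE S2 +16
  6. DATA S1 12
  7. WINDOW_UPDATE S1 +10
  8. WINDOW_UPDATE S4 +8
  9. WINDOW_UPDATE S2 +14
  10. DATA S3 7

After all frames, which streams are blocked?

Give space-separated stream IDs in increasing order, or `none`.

Answer: S3

Derivation:
Op 1: conn=40 S1=20 S2=20 S3=20 S4=20 blocked=[]
Op 2: conn=27 S1=20 S2=20 S3=7 S4=20 blocked=[]
Op 3: conn=15 S1=8 S2=20 S3=7 S4=20 blocked=[]
Op 4: conn=44 S1=8 S2=20 S3=7 S4=20 blocked=[]
Op 5: conn=44 S1=8 S2=36 S3=7 S4=20 blocked=[]
Op 6: conn=32 S1=-4 S2=36 S3=7 S4=20 blocked=[1]
Op 7: conn=32 S1=6 S2=36 S3=7 S4=20 blocked=[]
Op 8: conn=32 S1=6 S2=36 S3=7 S4=28 blocked=[]
Op 9: conn=32 S1=6 S2=50 S3=7 S4=28 blocked=[]
Op 10: conn=25 S1=6 S2=50 S3=0 S4=28 blocked=[3]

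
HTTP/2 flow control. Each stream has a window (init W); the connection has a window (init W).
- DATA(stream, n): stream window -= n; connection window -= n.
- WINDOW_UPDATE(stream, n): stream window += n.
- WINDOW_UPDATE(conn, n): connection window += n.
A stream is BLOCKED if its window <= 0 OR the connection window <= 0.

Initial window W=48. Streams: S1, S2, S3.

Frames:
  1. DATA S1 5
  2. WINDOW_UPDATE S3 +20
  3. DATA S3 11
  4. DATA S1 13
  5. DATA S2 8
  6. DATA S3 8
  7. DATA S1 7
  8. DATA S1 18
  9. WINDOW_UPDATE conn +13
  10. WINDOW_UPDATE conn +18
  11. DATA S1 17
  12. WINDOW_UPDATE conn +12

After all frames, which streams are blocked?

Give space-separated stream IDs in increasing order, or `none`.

Op 1: conn=43 S1=43 S2=48 S3=48 blocked=[]
Op 2: conn=43 S1=43 S2=48 S3=68 blocked=[]
Op 3: conn=32 S1=43 S2=48 S3=57 blocked=[]
Op 4: conn=19 S1=30 S2=48 S3=57 blocked=[]
Op 5: conn=11 S1=30 S2=40 S3=57 blocked=[]
Op 6: conn=3 S1=30 S2=40 S3=49 blocked=[]
Op 7: conn=-4 S1=23 S2=40 S3=49 blocked=[1, 2, 3]
Op 8: conn=-22 S1=5 S2=40 S3=49 blocked=[1, 2, 3]
Op 9: conn=-9 S1=5 S2=40 S3=49 blocked=[1, 2, 3]
Op 10: conn=9 S1=5 S2=40 S3=49 blocked=[]
Op 11: conn=-8 S1=-12 S2=40 S3=49 blocked=[1, 2, 3]
Op 12: conn=4 S1=-12 S2=40 S3=49 blocked=[1]

Answer: S1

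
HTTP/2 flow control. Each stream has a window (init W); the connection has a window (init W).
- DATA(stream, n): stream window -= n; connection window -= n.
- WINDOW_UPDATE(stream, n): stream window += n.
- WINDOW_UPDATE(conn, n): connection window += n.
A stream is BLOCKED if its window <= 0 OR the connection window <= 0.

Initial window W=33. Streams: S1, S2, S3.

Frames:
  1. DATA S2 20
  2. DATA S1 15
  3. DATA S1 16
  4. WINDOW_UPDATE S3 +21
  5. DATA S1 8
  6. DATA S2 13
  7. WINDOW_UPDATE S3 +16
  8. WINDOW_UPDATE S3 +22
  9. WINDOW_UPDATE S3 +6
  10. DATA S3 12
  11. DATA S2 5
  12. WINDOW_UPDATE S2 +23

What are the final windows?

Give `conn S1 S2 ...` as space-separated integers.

Op 1: conn=13 S1=33 S2=13 S3=33 blocked=[]
Op 2: conn=-2 S1=18 S2=13 S3=33 blocked=[1, 2, 3]
Op 3: conn=-18 S1=2 S2=13 S3=33 blocked=[1, 2, 3]
Op 4: conn=-18 S1=2 S2=13 S3=54 blocked=[1, 2, 3]
Op 5: conn=-26 S1=-6 S2=13 S3=54 blocked=[1, 2, 3]
Op 6: conn=-39 S1=-6 S2=0 S3=54 blocked=[1, 2, 3]
Op 7: conn=-39 S1=-6 S2=0 S3=70 blocked=[1, 2, 3]
Op 8: conn=-39 S1=-6 S2=0 S3=92 blocked=[1, 2, 3]
Op 9: conn=-39 S1=-6 S2=0 S3=98 blocked=[1, 2, 3]
Op 10: conn=-51 S1=-6 S2=0 S3=86 blocked=[1, 2, 3]
Op 11: conn=-56 S1=-6 S2=-5 S3=86 blocked=[1, 2, 3]
Op 12: conn=-56 S1=-6 S2=18 S3=86 blocked=[1, 2, 3]

Answer: -56 -6 18 86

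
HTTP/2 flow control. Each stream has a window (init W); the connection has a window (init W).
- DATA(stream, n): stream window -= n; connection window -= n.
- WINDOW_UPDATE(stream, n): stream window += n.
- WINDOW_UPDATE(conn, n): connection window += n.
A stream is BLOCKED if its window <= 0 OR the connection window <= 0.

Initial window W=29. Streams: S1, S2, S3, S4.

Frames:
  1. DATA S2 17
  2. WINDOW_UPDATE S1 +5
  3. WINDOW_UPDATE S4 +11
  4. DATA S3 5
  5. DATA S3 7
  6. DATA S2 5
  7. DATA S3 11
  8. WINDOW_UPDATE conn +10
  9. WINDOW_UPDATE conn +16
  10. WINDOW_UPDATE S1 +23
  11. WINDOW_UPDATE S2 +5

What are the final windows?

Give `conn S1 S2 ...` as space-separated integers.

Op 1: conn=12 S1=29 S2=12 S3=29 S4=29 blocked=[]
Op 2: conn=12 S1=34 S2=12 S3=29 S4=29 blocked=[]
Op 3: conn=12 S1=34 S2=12 S3=29 S4=40 blocked=[]
Op 4: conn=7 S1=34 S2=12 S3=24 S4=40 blocked=[]
Op 5: conn=0 S1=34 S2=12 S3=17 S4=40 blocked=[1, 2, 3, 4]
Op 6: conn=-5 S1=34 S2=7 S3=17 S4=40 blocked=[1, 2, 3, 4]
Op 7: conn=-16 S1=34 S2=7 S3=6 S4=40 blocked=[1, 2, 3, 4]
Op 8: conn=-6 S1=34 S2=7 S3=6 S4=40 blocked=[1, 2, 3, 4]
Op 9: conn=10 S1=34 S2=7 S3=6 S4=40 blocked=[]
Op 10: conn=10 S1=57 S2=7 S3=6 S4=40 blocked=[]
Op 11: conn=10 S1=57 S2=12 S3=6 S4=40 blocked=[]

Answer: 10 57 12 6 40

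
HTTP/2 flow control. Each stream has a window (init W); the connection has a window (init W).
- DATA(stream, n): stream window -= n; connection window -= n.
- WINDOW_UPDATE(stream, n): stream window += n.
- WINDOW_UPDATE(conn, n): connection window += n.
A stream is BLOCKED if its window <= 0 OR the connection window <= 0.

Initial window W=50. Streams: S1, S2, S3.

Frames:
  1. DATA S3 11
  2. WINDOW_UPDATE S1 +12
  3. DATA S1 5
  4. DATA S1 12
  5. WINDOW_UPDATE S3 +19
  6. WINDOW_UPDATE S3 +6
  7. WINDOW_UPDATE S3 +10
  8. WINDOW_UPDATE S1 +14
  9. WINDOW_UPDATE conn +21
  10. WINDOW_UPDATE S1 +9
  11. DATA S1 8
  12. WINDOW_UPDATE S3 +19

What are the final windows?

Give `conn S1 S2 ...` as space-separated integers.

Op 1: conn=39 S1=50 S2=50 S3=39 blocked=[]
Op 2: conn=39 S1=62 S2=50 S3=39 blocked=[]
Op 3: conn=34 S1=57 S2=50 S3=39 blocked=[]
Op 4: conn=22 S1=45 S2=50 S3=39 blocked=[]
Op 5: conn=22 S1=45 S2=50 S3=58 blocked=[]
Op 6: conn=22 S1=45 S2=50 S3=64 blocked=[]
Op 7: conn=22 S1=45 S2=50 S3=74 blocked=[]
Op 8: conn=22 S1=59 S2=50 S3=74 blocked=[]
Op 9: conn=43 S1=59 S2=50 S3=74 blocked=[]
Op 10: conn=43 S1=68 S2=50 S3=74 blocked=[]
Op 11: conn=35 S1=60 S2=50 S3=74 blocked=[]
Op 12: conn=35 S1=60 S2=50 S3=93 blocked=[]

Answer: 35 60 50 93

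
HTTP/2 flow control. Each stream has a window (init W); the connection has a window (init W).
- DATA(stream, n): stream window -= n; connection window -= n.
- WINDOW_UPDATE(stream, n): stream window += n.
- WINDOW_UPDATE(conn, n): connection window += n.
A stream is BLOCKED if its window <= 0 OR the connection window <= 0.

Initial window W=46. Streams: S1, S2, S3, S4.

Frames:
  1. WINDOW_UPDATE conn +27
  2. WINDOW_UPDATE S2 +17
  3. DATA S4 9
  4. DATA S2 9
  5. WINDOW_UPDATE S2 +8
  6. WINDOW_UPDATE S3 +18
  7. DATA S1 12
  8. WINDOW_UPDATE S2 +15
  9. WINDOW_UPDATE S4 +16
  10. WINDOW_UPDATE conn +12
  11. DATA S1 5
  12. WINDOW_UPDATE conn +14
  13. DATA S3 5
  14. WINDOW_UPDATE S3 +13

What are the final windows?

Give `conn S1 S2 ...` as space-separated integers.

Answer: 59 29 77 72 53

Derivation:
Op 1: conn=73 S1=46 S2=46 S3=46 S4=46 blocked=[]
Op 2: conn=73 S1=46 S2=63 S3=46 S4=46 blocked=[]
Op 3: conn=64 S1=46 S2=63 S3=46 S4=37 blocked=[]
Op 4: conn=55 S1=46 S2=54 S3=46 S4=37 blocked=[]
Op 5: conn=55 S1=46 S2=62 S3=46 S4=37 blocked=[]
Op 6: conn=55 S1=46 S2=62 S3=64 S4=37 blocked=[]
Op 7: conn=43 S1=34 S2=62 S3=64 S4=37 blocked=[]
Op 8: conn=43 S1=34 S2=77 S3=64 S4=37 blocked=[]
Op 9: conn=43 S1=34 S2=77 S3=64 S4=53 blocked=[]
Op 10: conn=55 S1=34 S2=77 S3=64 S4=53 blocked=[]
Op 11: conn=50 S1=29 S2=77 S3=64 S4=53 blocked=[]
Op 12: conn=64 S1=29 S2=77 S3=64 S4=53 blocked=[]
Op 13: conn=59 S1=29 S2=77 S3=59 S4=53 blocked=[]
Op 14: conn=59 S1=29 S2=77 S3=72 S4=53 blocked=[]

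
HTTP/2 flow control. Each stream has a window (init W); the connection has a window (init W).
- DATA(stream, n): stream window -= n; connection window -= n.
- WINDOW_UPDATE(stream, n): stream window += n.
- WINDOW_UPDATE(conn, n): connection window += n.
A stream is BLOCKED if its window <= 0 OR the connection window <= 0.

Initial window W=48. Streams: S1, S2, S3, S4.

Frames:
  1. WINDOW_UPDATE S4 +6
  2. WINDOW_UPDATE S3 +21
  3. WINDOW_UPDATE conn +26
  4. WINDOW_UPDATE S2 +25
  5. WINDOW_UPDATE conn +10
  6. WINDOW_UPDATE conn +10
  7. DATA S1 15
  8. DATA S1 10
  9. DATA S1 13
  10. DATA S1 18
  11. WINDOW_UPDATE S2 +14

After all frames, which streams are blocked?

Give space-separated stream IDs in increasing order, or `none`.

Op 1: conn=48 S1=48 S2=48 S3=48 S4=54 blocked=[]
Op 2: conn=48 S1=48 S2=48 S3=69 S4=54 blocked=[]
Op 3: conn=74 S1=48 S2=48 S3=69 S4=54 blocked=[]
Op 4: conn=74 S1=48 S2=73 S3=69 S4=54 blocked=[]
Op 5: conn=84 S1=48 S2=73 S3=69 S4=54 blocked=[]
Op 6: conn=94 S1=48 S2=73 S3=69 S4=54 blocked=[]
Op 7: conn=79 S1=33 S2=73 S3=69 S4=54 blocked=[]
Op 8: conn=69 S1=23 S2=73 S3=69 S4=54 blocked=[]
Op 9: conn=56 S1=10 S2=73 S3=69 S4=54 blocked=[]
Op 10: conn=38 S1=-8 S2=73 S3=69 S4=54 blocked=[1]
Op 11: conn=38 S1=-8 S2=87 S3=69 S4=54 blocked=[1]

Answer: S1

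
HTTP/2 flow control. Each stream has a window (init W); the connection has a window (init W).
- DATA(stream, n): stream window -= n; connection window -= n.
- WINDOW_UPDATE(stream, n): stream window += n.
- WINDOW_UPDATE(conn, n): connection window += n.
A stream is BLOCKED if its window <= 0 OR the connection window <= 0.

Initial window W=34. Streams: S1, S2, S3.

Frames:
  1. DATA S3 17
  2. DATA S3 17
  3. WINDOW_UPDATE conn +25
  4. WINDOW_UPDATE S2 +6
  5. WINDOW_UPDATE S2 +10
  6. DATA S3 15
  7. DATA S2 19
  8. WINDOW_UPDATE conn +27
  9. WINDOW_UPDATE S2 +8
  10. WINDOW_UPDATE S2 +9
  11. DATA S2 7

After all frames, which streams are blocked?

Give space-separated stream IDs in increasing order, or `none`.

Answer: S3

Derivation:
Op 1: conn=17 S1=34 S2=34 S3=17 blocked=[]
Op 2: conn=0 S1=34 S2=34 S3=0 blocked=[1, 2, 3]
Op 3: conn=25 S1=34 S2=34 S3=0 blocked=[3]
Op 4: conn=25 S1=34 S2=40 S3=0 blocked=[3]
Op 5: conn=25 S1=34 S2=50 S3=0 blocked=[3]
Op 6: conn=10 S1=34 S2=50 S3=-15 blocked=[3]
Op 7: conn=-9 S1=34 S2=31 S3=-15 blocked=[1, 2, 3]
Op 8: conn=18 S1=34 S2=31 S3=-15 blocked=[3]
Op 9: conn=18 S1=34 S2=39 S3=-15 blocked=[3]
Op 10: conn=18 S1=34 S2=48 S3=-15 blocked=[3]
Op 11: conn=11 S1=34 S2=41 S3=-15 blocked=[3]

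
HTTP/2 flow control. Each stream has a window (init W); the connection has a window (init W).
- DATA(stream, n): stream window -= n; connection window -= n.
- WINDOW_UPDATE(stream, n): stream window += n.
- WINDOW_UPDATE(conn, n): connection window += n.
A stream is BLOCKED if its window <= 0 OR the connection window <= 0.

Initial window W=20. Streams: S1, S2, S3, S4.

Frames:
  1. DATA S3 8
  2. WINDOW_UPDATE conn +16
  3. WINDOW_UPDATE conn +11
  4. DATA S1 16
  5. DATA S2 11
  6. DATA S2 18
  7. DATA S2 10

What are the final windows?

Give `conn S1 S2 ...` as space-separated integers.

Answer: -16 4 -19 12 20

Derivation:
Op 1: conn=12 S1=20 S2=20 S3=12 S4=20 blocked=[]
Op 2: conn=28 S1=20 S2=20 S3=12 S4=20 blocked=[]
Op 3: conn=39 S1=20 S2=20 S3=12 S4=20 blocked=[]
Op 4: conn=23 S1=4 S2=20 S3=12 S4=20 blocked=[]
Op 5: conn=12 S1=4 S2=9 S3=12 S4=20 blocked=[]
Op 6: conn=-6 S1=4 S2=-9 S3=12 S4=20 blocked=[1, 2, 3, 4]
Op 7: conn=-16 S1=4 S2=-19 S3=12 S4=20 blocked=[1, 2, 3, 4]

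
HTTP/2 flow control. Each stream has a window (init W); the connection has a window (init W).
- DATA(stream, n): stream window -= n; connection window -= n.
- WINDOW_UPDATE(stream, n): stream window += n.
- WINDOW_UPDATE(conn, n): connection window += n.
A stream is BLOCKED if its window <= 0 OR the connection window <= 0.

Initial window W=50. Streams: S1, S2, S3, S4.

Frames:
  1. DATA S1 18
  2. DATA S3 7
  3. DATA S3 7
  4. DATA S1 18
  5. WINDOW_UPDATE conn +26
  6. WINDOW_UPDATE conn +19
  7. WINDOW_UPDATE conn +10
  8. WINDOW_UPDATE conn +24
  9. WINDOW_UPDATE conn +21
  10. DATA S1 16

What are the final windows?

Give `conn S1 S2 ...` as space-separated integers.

Answer: 84 -2 50 36 50

Derivation:
Op 1: conn=32 S1=32 S2=50 S3=50 S4=50 blocked=[]
Op 2: conn=25 S1=32 S2=50 S3=43 S4=50 blocked=[]
Op 3: conn=18 S1=32 S2=50 S3=36 S4=50 blocked=[]
Op 4: conn=0 S1=14 S2=50 S3=36 S4=50 blocked=[1, 2, 3, 4]
Op 5: conn=26 S1=14 S2=50 S3=36 S4=50 blocked=[]
Op 6: conn=45 S1=14 S2=50 S3=36 S4=50 blocked=[]
Op 7: conn=55 S1=14 S2=50 S3=36 S4=50 blocked=[]
Op 8: conn=79 S1=14 S2=50 S3=36 S4=50 blocked=[]
Op 9: conn=100 S1=14 S2=50 S3=36 S4=50 blocked=[]
Op 10: conn=84 S1=-2 S2=50 S3=36 S4=50 blocked=[1]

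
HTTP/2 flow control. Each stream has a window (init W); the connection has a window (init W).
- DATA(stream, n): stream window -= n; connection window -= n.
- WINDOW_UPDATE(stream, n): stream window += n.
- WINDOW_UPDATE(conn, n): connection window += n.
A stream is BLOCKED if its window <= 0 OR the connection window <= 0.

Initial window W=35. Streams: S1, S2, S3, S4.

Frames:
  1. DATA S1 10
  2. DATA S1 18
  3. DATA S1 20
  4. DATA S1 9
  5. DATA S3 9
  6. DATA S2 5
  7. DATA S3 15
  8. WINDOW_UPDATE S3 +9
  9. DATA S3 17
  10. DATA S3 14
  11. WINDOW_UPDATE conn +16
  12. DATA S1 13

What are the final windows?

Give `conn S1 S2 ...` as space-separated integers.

Op 1: conn=25 S1=25 S2=35 S3=35 S4=35 blocked=[]
Op 2: conn=7 S1=7 S2=35 S3=35 S4=35 blocked=[]
Op 3: conn=-13 S1=-13 S2=35 S3=35 S4=35 blocked=[1, 2, 3, 4]
Op 4: conn=-22 S1=-22 S2=35 S3=35 S4=35 blocked=[1, 2, 3, 4]
Op 5: conn=-31 S1=-22 S2=35 S3=26 S4=35 blocked=[1, 2, 3, 4]
Op 6: conn=-36 S1=-22 S2=30 S3=26 S4=35 blocked=[1, 2, 3, 4]
Op 7: conn=-51 S1=-22 S2=30 S3=11 S4=35 blocked=[1, 2, 3, 4]
Op 8: conn=-51 S1=-22 S2=30 S3=20 S4=35 blocked=[1, 2, 3, 4]
Op 9: conn=-68 S1=-22 S2=30 S3=3 S4=35 blocked=[1, 2, 3, 4]
Op 10: conn=-82 S1=-22 S2=30 S3=-11 S4=35 blocked=[1, 2, 3, 4]
Op 11: conn=-66 S1=-22 S2=30 S3=-11 S4=35 blocked=[1, 2, 3, 4]
Op 12: conn=-79 S1=-35 S2=30 S3=-11 S4=35 blocked=[1, 2, 3, 4]

Answer: -79 -35 30 -11 35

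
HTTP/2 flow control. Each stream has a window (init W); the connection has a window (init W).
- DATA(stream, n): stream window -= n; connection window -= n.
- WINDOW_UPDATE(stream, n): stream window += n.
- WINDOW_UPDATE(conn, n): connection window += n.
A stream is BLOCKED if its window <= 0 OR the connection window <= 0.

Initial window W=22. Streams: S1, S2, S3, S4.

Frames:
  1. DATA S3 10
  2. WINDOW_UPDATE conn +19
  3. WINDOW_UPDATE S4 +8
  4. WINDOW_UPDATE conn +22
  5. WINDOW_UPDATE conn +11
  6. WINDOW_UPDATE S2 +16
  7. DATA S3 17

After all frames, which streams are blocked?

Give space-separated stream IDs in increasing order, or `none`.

Op 1: conn=12 S1=22 S2=22 S3=12 S4=22 blocked=[]
Op 2: conn=31 S1=22 S2=22 S3=12 S4=22 blocked=[]
Op 3: conn=31 S1=22 S2=22 S3=12 S4=30 blocked=[]
Op 4: conn=53 S1=22 S2=22 S3=12 S4=30 blocked=[]
Op 5: conn=64 S1=22 S2=22 S3=12 S4=30 blocked=[]
Op 6: conn=64 S1=22 S2=38 S3=12 S4=30 blocked=[]
Op 7: conn=47 S1=22 S2=38 S3=-5 S4=30 blocked=[3]

Answer: S3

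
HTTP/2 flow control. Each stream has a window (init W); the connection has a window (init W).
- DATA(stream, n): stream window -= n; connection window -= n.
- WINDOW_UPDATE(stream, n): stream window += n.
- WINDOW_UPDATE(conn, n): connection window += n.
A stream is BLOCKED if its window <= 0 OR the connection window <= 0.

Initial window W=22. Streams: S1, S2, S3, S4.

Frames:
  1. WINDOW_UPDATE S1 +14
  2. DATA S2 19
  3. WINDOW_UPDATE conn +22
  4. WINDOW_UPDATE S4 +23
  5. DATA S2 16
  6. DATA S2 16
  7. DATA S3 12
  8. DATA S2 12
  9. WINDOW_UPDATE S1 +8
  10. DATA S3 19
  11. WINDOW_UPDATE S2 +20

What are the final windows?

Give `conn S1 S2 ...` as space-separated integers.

Answer: -50 44 -21 -9 45

Derivation:
Op 1: conn=22 S1=36 S2=22 S3=22 S4=22 blocked=[]
Op 2: conn=3 S1=36 S2=3 S3=22 S4=22 blocked=[]
Op 3: conn=25 S1=36 S2=3 S3=22 S4=22 blocked=[]
Op 4: conn=25 S1=36 S2=3 S3=22 S4=45 blocked=[]
Op 5: conn=9 S1=36 S2=-13 S3=22 S4=45 blocked=[2]
Op 6: conn=-7 S1=36 S2=-29 S3=22 S4=45 blocked=[1, 2, 3, 4]
Op 7: conn=-19 S1=36 S2=-29 S3=10 S4=45 blocked=[1, 2, 3, 4]
Op 8: conn=-31 S1=36 S2=-41 S3=10 S4=45 blocked=[1, 2, 3, 4]
Op 9: conn=-31 S1=44 S2=-41 S3=10 S4=45 blocked=[1, 2, 3, 4]
Op 10: conn=-50 S1=44 S2=-41 S3=-9 S4=45 blocked=[1, 2, 3, 4]
Op 11: conn=-50 S1=44 S2=-21 S3=-9 S4=45 blocked=[1, 2, 3, 4]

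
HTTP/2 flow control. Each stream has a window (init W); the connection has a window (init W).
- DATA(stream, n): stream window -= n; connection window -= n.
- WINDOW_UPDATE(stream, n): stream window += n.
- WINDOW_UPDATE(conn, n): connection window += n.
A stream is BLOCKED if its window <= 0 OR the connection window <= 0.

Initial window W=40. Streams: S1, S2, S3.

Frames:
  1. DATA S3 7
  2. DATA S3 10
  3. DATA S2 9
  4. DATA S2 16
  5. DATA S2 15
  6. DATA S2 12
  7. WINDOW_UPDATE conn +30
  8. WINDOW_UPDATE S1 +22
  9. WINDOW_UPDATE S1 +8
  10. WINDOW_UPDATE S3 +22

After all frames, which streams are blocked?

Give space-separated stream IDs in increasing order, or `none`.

Op 1: conn=33 S1=40 S2=40 S3=33 blocked=[]
Op 2: conn=23 S1=40 S2=40 S3=23 blocked=[]
Op 3: conn=14 S1=40 S2=31 S3=23 blocked=[]
Op 4: conn=-2 S1=40 S2=15 S3=23 blocked=[1, 2, 3]
Op 5: conn=-17 S1=40 S2=0 S3=23 blocked=[1, 2, 3]
Op 6: conn=-29 S1=40 S2=-12 S3=23 blocked=[1, 2, 3]
Op 7: conn=1 S1=40 S2=-12 S3=23 blocked=[2]
Op 8: conn=1 S1=62 S2=-12 S3=23 blocked=[2]
Op 9: conn=1 S1=70 S2=-12 S3=23 blocked=[2]
Op 10: conn=1 S1=70 S2=-12 S3=45 blocked=[2]

Answer: S2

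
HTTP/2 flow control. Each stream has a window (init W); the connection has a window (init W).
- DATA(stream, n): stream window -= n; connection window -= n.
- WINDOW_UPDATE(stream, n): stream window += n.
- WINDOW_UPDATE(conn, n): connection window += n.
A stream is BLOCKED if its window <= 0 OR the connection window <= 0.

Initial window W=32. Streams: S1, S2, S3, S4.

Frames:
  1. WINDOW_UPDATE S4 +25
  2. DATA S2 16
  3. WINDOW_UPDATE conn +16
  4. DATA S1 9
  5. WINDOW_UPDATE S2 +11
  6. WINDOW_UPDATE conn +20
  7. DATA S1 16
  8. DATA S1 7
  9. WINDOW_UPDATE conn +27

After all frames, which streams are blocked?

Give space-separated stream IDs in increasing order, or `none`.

Answer: S1

Derivation:
Op 1: conn=32 S1=32 S2=32 S3=32 S4=57 blocked=[]
Op 2: conn=16 S1=32 S2=16 S3=32 S4=57 blocked=[]
Op 3: conn=32 S1=32 S2=16 S3=32 S4=57 blocked=[]
Op 4: conn=23 S1=23 S2=16 S3=32 S4=57 blocked=[]
Op 5: conn=23 S1=23 S2=27 S3=32 S4=57 blocked=[]
Op 6: conn=43 S1=23 S2=27 S3=32 S4=57 blocked=[]
Op 7: conn=27 S1=7 S2=27 S3=32 S4=57 blocked=[]
Op 8: conn=20 S1=0 S2=27 S3=32 S4=57 blocked=[1]
Op 9: conn=47 S1=0 S2=27 S3=32 S4=57 blocked=[1]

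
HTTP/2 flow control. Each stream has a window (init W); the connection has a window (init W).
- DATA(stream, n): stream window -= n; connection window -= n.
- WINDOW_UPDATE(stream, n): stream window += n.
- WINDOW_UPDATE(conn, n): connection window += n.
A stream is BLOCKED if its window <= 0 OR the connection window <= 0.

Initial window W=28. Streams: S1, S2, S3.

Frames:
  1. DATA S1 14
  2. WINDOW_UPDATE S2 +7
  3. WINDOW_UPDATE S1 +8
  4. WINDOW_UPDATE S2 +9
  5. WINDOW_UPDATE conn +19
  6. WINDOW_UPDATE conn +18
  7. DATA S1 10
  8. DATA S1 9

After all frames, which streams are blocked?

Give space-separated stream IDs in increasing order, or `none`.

Answer: none

Derivation:
Op 1: conn=14 S1=14 S2=28 S3=28 blocked=[]
Op 2: conn=14 S1=14 S2=35 S3=28 blocked=[]
Op 3: conn=14 S1=22 S2=35 S3=28 blocked=[]
Op 4: conn=14 S1=22 S2=44 S3=28 blocked=[]
Op 5: conn=33 S1=22 S2=44 S3=28 blocked=[]
Op 6: conn=51 S1=22 S2=44 S3=28 blocked=[]
Op 7: conn=41 S1=12 S2=44 S3=28 blocked=[]
Op 8: conn=32 S1=3 S2=44 S3=28 blocked=[]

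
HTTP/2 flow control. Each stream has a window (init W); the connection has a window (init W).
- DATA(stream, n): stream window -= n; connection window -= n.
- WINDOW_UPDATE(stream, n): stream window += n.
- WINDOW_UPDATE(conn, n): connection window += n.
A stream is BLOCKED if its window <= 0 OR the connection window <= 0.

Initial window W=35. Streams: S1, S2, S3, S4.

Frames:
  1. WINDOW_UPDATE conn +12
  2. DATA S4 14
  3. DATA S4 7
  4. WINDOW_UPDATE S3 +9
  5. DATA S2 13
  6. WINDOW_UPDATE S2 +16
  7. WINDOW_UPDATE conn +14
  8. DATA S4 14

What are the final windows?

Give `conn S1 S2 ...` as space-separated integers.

Answer: 13 35 38 44 0

Derivation:
Op 1: conn=47 S1=35 S2=35 S3=35 S4=35 blocked=[]
Op 2: conn=33 S1=35 S2=35 S3=35 S4=21 blocked=[]
Op 3: conn=26 S1=35 S2=35 S3=35 S4=14 blocked=[]
Op 4: conn=26 S1=35 S2=35 S3=44 S4=14 blocked=[]
Op 5: conn=13 S1=35 S2=22 S3=44 S4=14 blocked=[]
Op 6: conn=13 S1=35 S2=38 S3=44 S4=14 blocked=[]
Op 7: conn=27 S1=35 S2=38 S3=44 S4=14 blocked=[]
Op 8: conn=13 S1=35 S2=38 S3=44 S4=0 blocked=[4]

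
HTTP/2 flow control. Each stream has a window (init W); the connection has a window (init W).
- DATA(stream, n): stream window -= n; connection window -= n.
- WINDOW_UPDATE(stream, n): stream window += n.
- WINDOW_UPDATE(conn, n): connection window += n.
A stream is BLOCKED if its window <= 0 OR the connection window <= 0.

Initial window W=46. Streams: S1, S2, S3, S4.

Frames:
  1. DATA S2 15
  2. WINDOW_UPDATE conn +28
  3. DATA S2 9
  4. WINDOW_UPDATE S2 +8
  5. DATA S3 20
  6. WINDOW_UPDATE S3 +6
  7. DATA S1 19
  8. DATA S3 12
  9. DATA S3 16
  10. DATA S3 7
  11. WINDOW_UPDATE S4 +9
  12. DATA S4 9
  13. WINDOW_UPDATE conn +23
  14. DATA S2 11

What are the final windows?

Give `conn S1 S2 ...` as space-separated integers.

Op 1: conn=31 S1=46 S2=31 S3=46 S4=46 blocked=[]
Op 2: conn=59 S1=46 S2=31 S3=46 S4=46 blocked=[]
Op 3: conn=50 S1=46 S2=22 S3=46 S4=46 blocked=[]
Op 4: conn=50 S1=46 S2=30 S3=46 S4=46 blocked=[]
Op 5: conn=30 S1=46 S2=30 S3=26 S4=46 blocked=[]
Op 6: conn=30 S1=46 S2=30 S3=32 S4=46 blocked=[]
Op 7: conn=11 S1=27 S2=30 S3=32 S4=46 blocked=[]
Op 8: conn=-1 S1=27 S2=30 S3=20 S4=46 blocked=[1, 2, 3, 4]
Op 9: conn=-17 S1=27 S2=30 S3=4 S4=46 blocked=[1, 2, 3, 4]
Op 10: conn=-24 S1=27 S2=30 S3=-3 S4=46 blocked=[1, 2, 3, 4]
Op 11: conn=-24 S1=27 S2=30 S3=-3 S4=55 blocked=[1, 2, 3, 4]
Op 12: conn=-33 S1=27 S2=30 S3=-3 S4=46 blocked=[1, 2, 3, 4]
Op 13: conn=-10 S1=27 S2=30 S3=-3 S4=46 blocked=[1, 2, 3, 4]
Op 14: conn=-21 S1=27 S2=19 S3=-3 S4=46 blocked=[1, 2, 3, 4]

Answer: -21 27 19 -3 46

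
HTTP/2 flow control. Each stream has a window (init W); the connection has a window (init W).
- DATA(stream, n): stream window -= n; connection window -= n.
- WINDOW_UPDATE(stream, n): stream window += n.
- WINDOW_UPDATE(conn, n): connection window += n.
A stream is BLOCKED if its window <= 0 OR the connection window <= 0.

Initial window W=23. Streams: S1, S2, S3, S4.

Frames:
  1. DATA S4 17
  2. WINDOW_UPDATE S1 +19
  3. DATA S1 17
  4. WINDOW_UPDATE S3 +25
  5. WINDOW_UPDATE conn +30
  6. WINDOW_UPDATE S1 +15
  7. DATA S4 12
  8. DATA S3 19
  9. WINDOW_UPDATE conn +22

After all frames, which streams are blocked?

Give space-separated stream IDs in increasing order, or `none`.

Answer: S4

Derivation:
Op 1: conn=6 S1=23 S2=23 S3=23 S4=6 blocked=[]
Op 2: conn=6 S1=42 S2=23 S3=23 S4=6 blocked=[]
Op 3: conn=-11 S1=25 S2=23 S3=23 S4=6 blocked=[1, 2, 3, 4]
Op 4: conn=-11 S1=25 S2=23 S3=48 S4=6 blocked=[1, 2, 3, 4]
Op 5: conn=19 S1=25 S2=23 S3=48 S4=6 blocked=[]
Op 6: conn=19 S1=40 S2=23 S3=48 S4=6 blocked=[]
Op 7: conn=7 S1=40 S2=23 S3=48 S4=-6 blocked=[4]
Op 8: conn=-12 S1=40 S2=23 S3=29 S4=-6 blocked=[1, 2, 3, 4]
Op 9: conn=10 S1=40 S2=23 S3=29 S4=-6 blocked=[4]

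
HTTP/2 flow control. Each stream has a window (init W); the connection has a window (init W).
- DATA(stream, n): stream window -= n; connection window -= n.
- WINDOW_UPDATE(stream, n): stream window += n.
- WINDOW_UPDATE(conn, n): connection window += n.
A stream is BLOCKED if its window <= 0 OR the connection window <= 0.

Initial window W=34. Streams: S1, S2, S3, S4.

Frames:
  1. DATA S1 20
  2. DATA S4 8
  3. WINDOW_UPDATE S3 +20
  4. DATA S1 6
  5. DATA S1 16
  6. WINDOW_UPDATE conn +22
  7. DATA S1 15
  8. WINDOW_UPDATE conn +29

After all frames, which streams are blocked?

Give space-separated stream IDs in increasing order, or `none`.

Op 1: conn=14 S1=14 S2=34 S3=34 S4=34 blocked=[]
Op 2: conn=6 S1=14 S2=34 S3=34 S4=26 blocked=[]
Op 3: conn=6 S1=14 S2=34 S3=54 S4=26 blocked=[]
Op 4: conn=0 S1=8 S2=34 S3=54 S4=26 blocked=[1, 2, 3, 4]
Op 5: conn=-16 S1=-8 S2=34 S3=54 S4=26 blocked=[1, 2, 3, 4]
Op 6: conn=6 S1=-8 S2=34 S3=54 S4=26 blocked=[1]
Op 7: conn=-9 S1=-23 S2=34 S3=54 S4=26 blocked=[1, 2, 3, 4]
Op 8: conn=20 S1=-23 S2=34 S3=54 S4=26 blocked=[1]

Answer: S1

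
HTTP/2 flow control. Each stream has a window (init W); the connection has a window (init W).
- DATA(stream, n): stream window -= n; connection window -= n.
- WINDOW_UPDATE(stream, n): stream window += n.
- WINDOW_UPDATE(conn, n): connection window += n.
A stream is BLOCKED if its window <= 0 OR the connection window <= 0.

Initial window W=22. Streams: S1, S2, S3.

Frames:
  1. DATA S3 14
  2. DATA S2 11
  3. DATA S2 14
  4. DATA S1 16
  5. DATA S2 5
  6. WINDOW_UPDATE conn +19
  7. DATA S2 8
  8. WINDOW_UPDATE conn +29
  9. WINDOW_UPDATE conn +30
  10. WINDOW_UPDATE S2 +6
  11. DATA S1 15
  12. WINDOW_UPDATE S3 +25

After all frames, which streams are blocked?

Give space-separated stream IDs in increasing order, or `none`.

Op 1: conn=8 S1=22 S2=22 S3=8 blocked=[]
Op 2: conn=-3 S1=22 S2=11 S3=8 blocked=[1, 2, 3]
Op 3: conn=-17 S1=22 S2=-3 S3=8 blocked=[1, 2, 3]
Op 4: conn=-33 S1=6 S2=-3 S3=8 blocked=[1, 2, 3]
Op 5: conn=-38 S1=6 S2=-8 S3=8 blocked=[1, 2, 3]
Op 6: conn=-19 S1=6 S2=-8 S3=8 blocked=[1, 2, 3]
Op 7: conn=-27 S1=6 S2=-16 S3=8 blocked=[1, 2, 3]
Op 8: conn=2 S1=6 S2=-16 S3=8 blocked=[2]
Op 9: conn=32 S1=6 S2=-16 S3=8 blocked=[2]
Op 10: conn=32 S1=6 S2=-10 S3=8 blocked=[2]
Op 11: conn=17 S1=-9 S2=-10 S3=8 blocked=[1, 2]
Op 12: conn=17 S1=-9 S2=-10 S3=33 blocked=[1, 2]

Answer: S1 S2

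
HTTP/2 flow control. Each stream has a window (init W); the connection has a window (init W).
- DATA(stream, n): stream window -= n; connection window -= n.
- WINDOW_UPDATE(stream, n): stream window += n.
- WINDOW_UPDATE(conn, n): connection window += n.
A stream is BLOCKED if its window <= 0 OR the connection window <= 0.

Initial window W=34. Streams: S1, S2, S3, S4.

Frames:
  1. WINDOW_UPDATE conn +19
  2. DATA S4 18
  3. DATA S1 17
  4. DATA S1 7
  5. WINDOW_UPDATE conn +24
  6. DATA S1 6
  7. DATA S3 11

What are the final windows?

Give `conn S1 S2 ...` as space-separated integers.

Op 1: conn=53 S1=34 S2=34 S3=34 S4=34 blocked=[]
Op 2: conn=35 S1=34 S2=34 S3=34 S4=16 blocked=[]
Op 3: conn=18 S1=17 S2=34 S3=34 S4=16 blocked=[]
Op 4: conn=11 S1=10 S2=34 S3=34 S4=16 blocked=[]
Op 5: conn=35 S1=10 S2=34 S3=34 S4=16 blocked=[]
Op 6: conn=29 S1=4 S2=34 S3=34 S4=16 blocked=[]
Op 7: conn=18 S1=4 S2=34 S3=23 S4=16 blocked=[]

Answer: 18 4 34 23 16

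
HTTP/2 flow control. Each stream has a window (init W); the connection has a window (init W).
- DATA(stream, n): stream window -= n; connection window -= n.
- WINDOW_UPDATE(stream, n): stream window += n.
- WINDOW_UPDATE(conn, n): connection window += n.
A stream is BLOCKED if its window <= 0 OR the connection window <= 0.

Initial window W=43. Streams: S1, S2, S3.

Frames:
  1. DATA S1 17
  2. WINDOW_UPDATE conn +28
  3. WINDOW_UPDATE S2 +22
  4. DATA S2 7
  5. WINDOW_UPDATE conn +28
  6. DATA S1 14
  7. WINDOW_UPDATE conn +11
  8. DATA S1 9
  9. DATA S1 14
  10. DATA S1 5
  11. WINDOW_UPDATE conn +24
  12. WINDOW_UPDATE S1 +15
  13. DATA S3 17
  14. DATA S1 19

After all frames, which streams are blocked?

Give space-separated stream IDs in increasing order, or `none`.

Answer: S1

Derivation:
Op 1: conn=26 S1=26 S2=43 S3=43 blocked=[]
Op 2: conn=54 S1=26 S2=43 S3=43 blocked=[]
Op 3: conn=54 S1=26 S2=65 S3=43 blocked=[]
Op 4: conn=47 S1=26 S2=58 S3=43 blocked=[]
Op 5: conn=75 S1=26 S2=58 S3=43 blocked=[]
Op 6: conn=61 S1=12 S2=58 S3=43 blocked=[]
Op 7: conn=72 S1=12 S2=58 S3=43 blocked=[]
Op 8: conn=63 S1=3 S2=58 S3=43 blocked=[]
Op 9: conn=49 S1=-11 S2=58 S3=43 blocked=[1]
Op 10: conn=44 S1=-16 S2=58 S3=43 blocked=[1]
Op 11: conn=68 S1=-16 S2=58 S3=43 blocked=[1]
Op 12: conn=68 S1=-1 S2=58 S3=43 blocked=[1]
Op 13: conn=51 S1=-1 S2=58 S3=26 blocked=[1]
Op 14: conn=32 S1=-20 S2=58 S3=26 blocked=[1]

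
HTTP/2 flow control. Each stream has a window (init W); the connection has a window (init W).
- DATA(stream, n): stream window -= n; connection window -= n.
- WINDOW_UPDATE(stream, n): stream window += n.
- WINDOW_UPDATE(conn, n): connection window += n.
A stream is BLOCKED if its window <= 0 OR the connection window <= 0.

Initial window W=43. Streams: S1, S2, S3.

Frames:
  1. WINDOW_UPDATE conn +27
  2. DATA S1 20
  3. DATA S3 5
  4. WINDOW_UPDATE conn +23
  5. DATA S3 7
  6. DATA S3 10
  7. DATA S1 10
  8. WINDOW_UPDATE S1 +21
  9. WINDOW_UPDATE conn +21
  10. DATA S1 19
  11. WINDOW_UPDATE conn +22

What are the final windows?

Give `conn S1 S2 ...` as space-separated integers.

Op 1: conn=70 S1=43 S2=43 S3=43 blocked=[]
Op 2: conn=50 S1=23 S2=43 S3=43 blocked=[]
Op 3: conn=45 S1=23 S2=43 S3=38 blocked=[]
Op 4: conn=68 S1=23 S2=43 S3=38 blocked=[]
Op 5: conn=61 S1=23 S2=43 S3=31 blocked=[]
Op 6: conn=51 S1=23 S2=43 S3=21 blocked=[]
Op 7: conn=41 S1=13 S2=43 S3=21 blocked=[]
Op 8: conn=41 S1=34 S2=43 S3=21 blocked=[]
Op 9: conn=62 S1=34 S2=43 S3=21 blocked=[]
Op 10: conn=43 S1=15 S2=43 S3=21 blocked=[]
Op 11: conn=65 S1=15 S2=43 S3=21 blocked=[]

Answer: 65 15 43 21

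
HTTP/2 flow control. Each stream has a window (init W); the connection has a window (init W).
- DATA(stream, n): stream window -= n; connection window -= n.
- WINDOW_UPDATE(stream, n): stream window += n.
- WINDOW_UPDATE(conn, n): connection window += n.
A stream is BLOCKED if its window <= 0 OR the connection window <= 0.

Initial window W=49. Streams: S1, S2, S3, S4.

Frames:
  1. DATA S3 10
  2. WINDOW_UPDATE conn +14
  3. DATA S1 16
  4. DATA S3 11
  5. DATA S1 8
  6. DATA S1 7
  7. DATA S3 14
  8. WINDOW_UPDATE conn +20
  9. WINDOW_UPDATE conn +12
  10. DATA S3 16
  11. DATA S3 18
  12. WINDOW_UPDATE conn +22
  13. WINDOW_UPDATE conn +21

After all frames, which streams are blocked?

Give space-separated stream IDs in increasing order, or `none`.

Op 1: conn=39 S1=49 S2=49 S3=39 S4=49 blocked=[]
Op 2: conn=53 S1=49 S2=49 S3=39 S4=49 blocked=[]
Op 3: conn=37 S1=33 S2=49 S3=39 S4=49 blocked=[]
Op 4: conn=26 S1=33 S2=49 S3=28 S4=49 blocked=[]
Op 5: conn=18 S1=25 S2=49 S3=28 S4=49 blocked=[]
Op 6: conn=11 S1=18 S2=49 S3=28 S4=49 blocked=[]
Op 7: conn=-3 S1=18 S2=49 S3=14 S4=49 blocked=[1, 2, 3, 4]
Op 8: conn=17 S1=18 S2=49 S3=14 S4=49 blocked=[]
Op 9: conn=29 S1=18 S2=49 S3=14 S4=49 blocked=[]
Op 10: conn=13 S1=18 S2=49 S3=-2 S4=49 blocked=[3]
Op 11: conn=-5 S1=18 S2=49 S3=-20 S4=49 blocked=[1, 2, 3, 4]
Op 12: conn=17 S1=18 S2=49 S3=-20 S4=49 blocked=[3]
Op 13: conn=38 S1=18 S2=49 S3=-20 S4=49 blocked=[3]

Answer: S3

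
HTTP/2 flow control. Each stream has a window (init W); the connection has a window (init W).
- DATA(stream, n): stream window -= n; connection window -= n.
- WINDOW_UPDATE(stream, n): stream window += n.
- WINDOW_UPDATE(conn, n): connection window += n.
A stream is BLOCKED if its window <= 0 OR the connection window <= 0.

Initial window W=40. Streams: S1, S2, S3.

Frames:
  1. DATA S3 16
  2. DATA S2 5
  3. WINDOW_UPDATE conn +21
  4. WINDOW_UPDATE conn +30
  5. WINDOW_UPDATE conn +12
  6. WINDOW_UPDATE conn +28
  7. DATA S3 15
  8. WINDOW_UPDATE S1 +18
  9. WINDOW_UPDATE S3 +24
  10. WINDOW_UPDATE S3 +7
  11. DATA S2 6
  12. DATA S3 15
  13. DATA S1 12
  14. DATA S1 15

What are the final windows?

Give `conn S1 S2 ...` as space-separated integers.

Op 1: conn=24 S1=40 S2=40 S3=24 blocked=[]
Op 2: conn=19 S1=40 S2=35 S3=24 blocked=[]
Op 3: conn=40 S1=40 S2=35 S3=24 blocked=[]
Op 4: conn=70 S1=40 S2=35 S3=24 blocked=[]
Op 5: conn=82 S1=40 S2=35 S3=24 blocked=[]
Op 6: conn=110 S1=40 S2=35 S3=24 blocked=[]
Op 7: conn=95 S1=40 S2=35 S3=9 blocked=[]
Op 8: conn=95 S1=58 S2=35 S3=9 blocked=[]
Op 9: conn=95 S1=58 S2=35 S3=33 blocked=[]
Op 10: conn=95 S1=58 S2=35 S3=40 blocked=[]
Op 11: conn=89 S1=58 S2=29 S3=40 blocked=[]
Op 12: conn=74 S1=58 S2=29 S3=25 blocked=[]
Op 13: conn=62 S1=46 S2=29 S3=25 blocked=[]
Op 14: conn=47 S1=31 S2=29 S3=25 blocked=[]

Answer: 47 31 29 25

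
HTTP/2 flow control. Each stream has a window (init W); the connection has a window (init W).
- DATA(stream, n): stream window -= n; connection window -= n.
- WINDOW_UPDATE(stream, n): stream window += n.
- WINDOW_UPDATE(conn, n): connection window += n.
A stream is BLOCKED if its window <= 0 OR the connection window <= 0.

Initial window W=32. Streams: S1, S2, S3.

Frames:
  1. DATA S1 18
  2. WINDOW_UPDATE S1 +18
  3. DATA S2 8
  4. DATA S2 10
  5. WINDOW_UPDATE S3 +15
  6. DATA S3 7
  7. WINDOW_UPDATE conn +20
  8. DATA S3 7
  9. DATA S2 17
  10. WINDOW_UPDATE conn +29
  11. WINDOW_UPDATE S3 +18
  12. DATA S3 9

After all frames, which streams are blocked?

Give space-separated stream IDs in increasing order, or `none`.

Answer: S2

Derivation:
Op 1: conn=14 S1=14 S2=32 S3=32 blocked=[]
Op 2: conn=14 S1=32 S2=32 S3=32 blocked=[]
Op 3: conn=6 S1=32 S2=24 S3=32 blocked=[]
Op 4: conn=-4 S1=32 S2=14 S3=32 blocked=[1, 2, 3]
Op 5: conn=-4 S1=32 S2=14 S3=47 blocked=[1, 2, 3]
Op 6: conn=-11 S1=32 S2=14 S3=40 blocked=[1, 2, 3]
Op 7: conn=9 S1=32 S2=14 S3=40 blocked=[]
Op 8: conn=2 S1=32 S2=14 S3=33 blocked=[]
Op 9: conn=-15 S1=32 S2=-3 S3=33 blocked=[1, 2, 3]
Op 10: conn=14 S1=32 S2=-3 S3=33 blocked=[2]
Op 11: conn=14 S1=32 S2=-3 S3=51 blocked=[2]
Op 12: conn=5 S1=32 S2=-3 S3=42 blocked=[2]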